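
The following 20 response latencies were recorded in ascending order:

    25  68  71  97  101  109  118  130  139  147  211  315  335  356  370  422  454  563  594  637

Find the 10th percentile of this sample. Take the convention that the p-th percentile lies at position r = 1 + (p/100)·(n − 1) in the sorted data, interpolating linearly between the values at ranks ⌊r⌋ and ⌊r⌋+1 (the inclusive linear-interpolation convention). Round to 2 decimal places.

70.70

n = 20.
r = 1 + (10/100)·(20 − 1) = 1 + 1.9 = 2.9.
Rank 2 is 68 and rank 3 is 71.
Interpolate: 68 + 0.9·(71 − 68) = 68 + 0.9·3 = 70.7.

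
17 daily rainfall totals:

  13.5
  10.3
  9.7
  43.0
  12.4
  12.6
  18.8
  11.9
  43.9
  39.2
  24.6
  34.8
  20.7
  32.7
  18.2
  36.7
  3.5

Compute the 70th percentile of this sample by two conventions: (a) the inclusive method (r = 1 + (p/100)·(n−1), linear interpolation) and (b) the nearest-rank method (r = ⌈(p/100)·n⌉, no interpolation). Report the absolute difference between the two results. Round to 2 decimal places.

0.42

Sorted: 3.5, 9.7, 10.3, 11.9, 12.4, 12.6, 13.5, 18.2, 18.8, 20.7, 24.6, 32.7, 34.8, 36.7, 39.2, 43.0, 43.9.
n = 17.
(a) r = 12.2; between ranks 12 (32.7) and 13 (34.8): 33.12.
(b) the nearest-rank method: rank 12 → 32.7.
|33.12 − 32.7| = 0.42.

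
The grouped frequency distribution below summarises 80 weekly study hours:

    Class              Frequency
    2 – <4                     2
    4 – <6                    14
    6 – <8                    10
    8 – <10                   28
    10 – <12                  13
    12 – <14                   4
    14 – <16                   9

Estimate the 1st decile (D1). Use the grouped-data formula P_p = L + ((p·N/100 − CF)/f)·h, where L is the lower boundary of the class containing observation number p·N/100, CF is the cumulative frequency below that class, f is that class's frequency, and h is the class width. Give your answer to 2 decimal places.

4.86

N = 80; target position k = 10/100 · 80 = 8.
Cumulative frequencies: 2, 16, 26, 54, 67, 71, 80.
Observation 8 falls in the class 4 – <6.
L = 4, CF = 2, f = 14, h = 2.
P10 = 4 + ((8 − 2)/14)·2 = 4 + 0.857143 = 4.85714.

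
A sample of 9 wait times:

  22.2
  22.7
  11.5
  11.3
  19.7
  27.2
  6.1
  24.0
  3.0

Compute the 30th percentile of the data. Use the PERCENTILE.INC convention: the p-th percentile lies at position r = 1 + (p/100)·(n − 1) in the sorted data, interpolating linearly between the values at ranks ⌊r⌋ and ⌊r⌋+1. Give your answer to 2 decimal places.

Sorted: 3.0, 6.1, 11.3, 11.5, 19.7, 22.2, 22.7, 24.0, 27.2.
n = 9.
r = 1 + (30/100)·(9 − 1) = 1 + 2.4 = 3.4.
Rank 3 is 11.3 and rank 4 is 11.5.
Interpolate: 11.3 + 0.4·(11.5 − 11.3) = 11.3 + 0.4·0.2 = 11.38.

11.38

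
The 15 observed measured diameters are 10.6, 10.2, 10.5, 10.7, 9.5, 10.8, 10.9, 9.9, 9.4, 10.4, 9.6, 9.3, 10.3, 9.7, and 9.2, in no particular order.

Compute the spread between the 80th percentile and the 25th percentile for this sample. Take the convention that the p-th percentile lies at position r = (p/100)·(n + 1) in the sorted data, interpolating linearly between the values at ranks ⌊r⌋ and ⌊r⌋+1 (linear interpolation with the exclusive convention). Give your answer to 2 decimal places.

Sorted: 9.2, 9.3, 9.4, 9.5, 9.6, 9.7, 9.9, 10.2, 10.3, 10.4, 10.5, 10.6, 10.7, 10.8, 10.9.
n = 15.
P25: r = 4 (integer) → 9.5.
P80: r = 12.8; ranks 12–13 are 10.6, 10.7; interpolating gives 10.68.
Difference: 10.68 − 9.5 = 1.18.

1.18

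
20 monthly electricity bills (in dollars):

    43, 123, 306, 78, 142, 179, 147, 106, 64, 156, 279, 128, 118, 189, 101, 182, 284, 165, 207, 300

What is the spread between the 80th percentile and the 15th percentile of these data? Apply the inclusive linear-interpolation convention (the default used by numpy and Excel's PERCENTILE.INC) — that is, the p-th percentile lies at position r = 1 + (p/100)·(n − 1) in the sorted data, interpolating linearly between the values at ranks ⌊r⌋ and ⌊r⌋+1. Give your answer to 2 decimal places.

Sorted: 43, 64, 78, 101, 106, 118, 123, 128, 142, 147, 156, 165, 179, 182, 189, 207, 279, 284, 300, 306.
n = 20.
P15: r = 3.85; ranks 3–4 are 78, 101; interpolating gives 97.55.
P80: r = 16.2; ranks 16–17 are 207, 279; interpolating gives 221.4.
Difference: 221.4 − 97.55 = 123.85.

123.85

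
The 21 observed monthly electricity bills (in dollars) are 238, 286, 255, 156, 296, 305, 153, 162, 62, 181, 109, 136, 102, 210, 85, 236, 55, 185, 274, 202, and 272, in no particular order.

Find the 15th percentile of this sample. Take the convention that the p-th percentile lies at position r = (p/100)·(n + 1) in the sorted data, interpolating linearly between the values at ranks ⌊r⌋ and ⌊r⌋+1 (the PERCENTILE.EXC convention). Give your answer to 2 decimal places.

90.10

Sorted: 55, 62, 85, 102, 109, 136, 153, 156, 162, 181, 185, 202, 210, 236, 238, 255, 272, 274, 286, 296, 305.
n = 21.
r = (15/100)·(21 + 1) = 3.3.
Rank 3 is 85 and rank 4 is 102.
Interpolate: 85 + 0.3·(102 − 85) = 85 + 0.3·17 = 90.1.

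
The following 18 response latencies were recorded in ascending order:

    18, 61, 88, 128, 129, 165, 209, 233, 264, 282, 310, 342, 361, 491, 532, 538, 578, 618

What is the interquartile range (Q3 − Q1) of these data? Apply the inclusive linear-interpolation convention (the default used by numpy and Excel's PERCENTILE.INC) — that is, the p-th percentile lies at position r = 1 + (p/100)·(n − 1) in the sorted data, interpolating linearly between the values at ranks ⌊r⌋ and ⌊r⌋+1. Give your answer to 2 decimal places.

320.50

n = 18.
P25: r = 5.25; ranks 5–6 are 129, 165; interpolating gives 138.
P75: r = 13.75; ranks 13–14 are 361, 491; interpolating gives 458.5.
Difference: 458.5 − 138 = 320.5.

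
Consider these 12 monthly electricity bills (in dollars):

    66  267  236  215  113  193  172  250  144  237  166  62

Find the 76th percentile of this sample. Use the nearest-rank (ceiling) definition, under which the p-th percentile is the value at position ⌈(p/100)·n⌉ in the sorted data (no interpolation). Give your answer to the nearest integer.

237

Sorted: 62, 66, 113, 144, 166, 172, 193, 215, 236, 237, 250, 267.
n = 12.
Position = ⌈76/100 · 12⌉ = ⌈9.12⌉ = 10.
The value at rank 10 is 237.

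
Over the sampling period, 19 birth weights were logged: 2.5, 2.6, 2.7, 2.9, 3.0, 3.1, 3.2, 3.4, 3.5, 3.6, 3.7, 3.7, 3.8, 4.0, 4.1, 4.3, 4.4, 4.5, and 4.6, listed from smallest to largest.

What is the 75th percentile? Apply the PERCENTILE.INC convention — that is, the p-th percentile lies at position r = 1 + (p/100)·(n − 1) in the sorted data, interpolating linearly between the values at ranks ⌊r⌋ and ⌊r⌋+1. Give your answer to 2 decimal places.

4.05

n = 19.
r = 1 + (75/100)·(19 − 1) = 1 + 13.5 = 14.5.
Rank 14 is 4.0 and rank 15 is 4.1.
Interpolate: 4.0 + 0.5·(4.1 − 4.0) = 4.0 + 0.5·0.1 = 4.05.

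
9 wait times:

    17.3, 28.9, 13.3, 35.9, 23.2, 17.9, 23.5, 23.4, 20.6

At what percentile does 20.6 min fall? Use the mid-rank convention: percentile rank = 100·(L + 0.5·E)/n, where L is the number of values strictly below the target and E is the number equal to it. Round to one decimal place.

38.9

Sorted: 13.3, 17.3, 17.9, 20.6, 23.2, 23.4, 23.5, 28.9, 35.9.
Count below 20.6: L = 3; count equal: E = 1; n = 9.
Percentile rank = 100·(3 + 0.5·1)/9 = 100·3.5/9 = 38.89.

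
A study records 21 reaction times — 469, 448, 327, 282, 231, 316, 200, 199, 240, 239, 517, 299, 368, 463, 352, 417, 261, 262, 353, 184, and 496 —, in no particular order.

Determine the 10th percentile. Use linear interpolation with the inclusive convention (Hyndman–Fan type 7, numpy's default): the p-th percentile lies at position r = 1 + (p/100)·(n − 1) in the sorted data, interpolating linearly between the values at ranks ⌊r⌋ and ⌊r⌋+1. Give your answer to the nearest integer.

Sorted: 184, 199, 200, 231, 239, 240, 261, 262, 282, 299, 316, 327, 352, 353, 368, 417, 448, 463, 469, 496, 517.
n = 21.
r = 1 + (10/100)·(21 − 1) = 1 + 2 = 3.
r is an integer, so P10 is the value at rank 3: 200.

200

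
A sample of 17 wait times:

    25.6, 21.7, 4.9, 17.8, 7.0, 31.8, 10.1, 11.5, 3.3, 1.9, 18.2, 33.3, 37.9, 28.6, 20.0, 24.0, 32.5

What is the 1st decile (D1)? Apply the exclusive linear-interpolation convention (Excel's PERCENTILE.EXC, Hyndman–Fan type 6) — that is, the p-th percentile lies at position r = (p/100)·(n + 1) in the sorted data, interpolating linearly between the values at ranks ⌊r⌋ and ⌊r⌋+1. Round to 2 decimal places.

3.02

Sorted: 1.9, 3.3, 4.9, 7.0, 10.1, 11.5, 17.8, 18.2, 20.0, 21.7, 24.0, 25.6, 28.6, 31.8, 32.5, 33.3, 37.9.
n = 17.
r = (10/100)·(17 + 1) = 1.8.
Rank 1 is 1.9 and rank 2 is 3.3.
Interpolate: 1.9 + 0.8·(3.3 − 1.9) = 1.9 + 0.8·1.4 = 3.02.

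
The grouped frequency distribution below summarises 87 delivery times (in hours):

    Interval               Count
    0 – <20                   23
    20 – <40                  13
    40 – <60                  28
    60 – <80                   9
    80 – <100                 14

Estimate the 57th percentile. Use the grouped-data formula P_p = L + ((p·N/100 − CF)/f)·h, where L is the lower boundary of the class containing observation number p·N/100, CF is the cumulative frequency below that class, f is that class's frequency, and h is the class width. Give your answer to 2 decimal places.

49.71

N = 87; target position k = 57/100 · 87 = 49.59.
Cumulative frequencies: 23, 36, 64, 73, 87.
Observation 49.59 falls in the class 40 – <60.
L = 40, CF = 36, f = 28, h = 20.
P57 = 40 + ((49.59 − 36)/28)·20 = 40 + 9.70714 = 49.7071.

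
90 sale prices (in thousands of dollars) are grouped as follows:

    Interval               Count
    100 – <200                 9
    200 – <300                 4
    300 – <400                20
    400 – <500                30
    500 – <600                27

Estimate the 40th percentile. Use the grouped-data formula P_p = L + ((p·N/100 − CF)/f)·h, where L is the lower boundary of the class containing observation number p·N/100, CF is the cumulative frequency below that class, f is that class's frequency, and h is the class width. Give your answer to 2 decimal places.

N = 90; target position k = 40/100 · 90 = 36.
Cumulative frequencies: 9, 13, 33, 63, 90.
Observation 36 falls in the class 400 – <500.
L = 400, CF = 33, f = 30, h = 100.
P40 = 400 + ((36 − 33)/30)·100 = 400 + 10 = 410.

410.00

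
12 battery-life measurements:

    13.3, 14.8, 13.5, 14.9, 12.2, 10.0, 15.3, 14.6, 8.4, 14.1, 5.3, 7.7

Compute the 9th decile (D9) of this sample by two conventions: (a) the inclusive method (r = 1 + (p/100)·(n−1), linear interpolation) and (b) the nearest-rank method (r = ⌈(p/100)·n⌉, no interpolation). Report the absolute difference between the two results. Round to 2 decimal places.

Sorted: 5.3, 7.7, 8.4, 10.0, 12.2, 13.3, 13.5, 14.1, 14.6, 14.8, 14.9, 15.3.
n = 12.
(a) r = 10.9; between ranks 10 (14.8) and 11 (14.9): 14.89.
(b) the nearest-rank method: rank 11 → 14.9.
|14.89 − 14.9| = 0.01.

0.01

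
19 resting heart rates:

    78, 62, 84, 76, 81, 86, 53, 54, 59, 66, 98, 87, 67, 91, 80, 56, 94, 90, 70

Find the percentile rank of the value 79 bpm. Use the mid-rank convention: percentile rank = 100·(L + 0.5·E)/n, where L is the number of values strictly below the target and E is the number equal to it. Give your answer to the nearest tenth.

52.6

Sorted: 53, 54, 56, 59, 62, 66, 67, 70, 76, 78, 80, 81, 84, 86, 87, 90, 91, 94, 98.
Count below 79: L = 10; count equal: E = 0; n = 19.
Percentile rank = 100·(10 + 0.5·0)/19 = 100·10/19 = 52.63.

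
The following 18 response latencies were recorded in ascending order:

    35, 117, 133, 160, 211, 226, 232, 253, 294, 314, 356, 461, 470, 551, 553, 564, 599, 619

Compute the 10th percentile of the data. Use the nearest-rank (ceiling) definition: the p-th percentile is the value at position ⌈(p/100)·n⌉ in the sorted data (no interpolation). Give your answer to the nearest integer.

117

n = 18.
Position = ⌈10/100 · 18⌉ = ⌈1.8⌉ = 2.
The value at rank 2 is 117.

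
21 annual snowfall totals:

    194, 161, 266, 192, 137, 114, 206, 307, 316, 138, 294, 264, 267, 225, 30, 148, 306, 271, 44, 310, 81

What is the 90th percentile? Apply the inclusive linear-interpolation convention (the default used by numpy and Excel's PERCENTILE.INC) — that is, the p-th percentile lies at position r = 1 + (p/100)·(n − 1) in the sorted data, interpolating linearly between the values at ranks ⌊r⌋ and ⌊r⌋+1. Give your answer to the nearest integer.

Sorted: 30, 44, 81, 114, 137, 138, 148, 161, 192, 194, 206, 225, 264, 266, 267, 271, 294, 306, 307, 310, 316.
n = 21.
r = 1 + (90/100)·(21 − 1) = 1 + 18 = 19.
r is an integer, so P90 is the value at rank 19: 307.

307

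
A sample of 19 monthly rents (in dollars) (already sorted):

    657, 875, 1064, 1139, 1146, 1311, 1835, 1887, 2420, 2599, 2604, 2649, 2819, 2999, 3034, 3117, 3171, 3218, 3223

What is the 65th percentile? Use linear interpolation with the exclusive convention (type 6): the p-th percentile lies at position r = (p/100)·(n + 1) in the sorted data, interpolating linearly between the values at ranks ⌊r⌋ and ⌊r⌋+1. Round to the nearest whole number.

2819

n = 19.
r = (65/100)·(19 + 1) = 13.
r is an integer, so P65 is the value at rank 13: 2819.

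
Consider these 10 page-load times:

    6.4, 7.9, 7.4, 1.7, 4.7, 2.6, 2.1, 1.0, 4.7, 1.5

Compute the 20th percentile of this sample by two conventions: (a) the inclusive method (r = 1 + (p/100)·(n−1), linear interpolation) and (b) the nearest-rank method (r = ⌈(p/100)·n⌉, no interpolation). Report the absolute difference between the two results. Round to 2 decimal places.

0.16

Sorted: 1.0, 1.5, 1.7, 2.1, 2.6, 4.7, 4.7, 6.4, 7.4, 7.9.
n = 10.
(a) r = 2.8; between ranks 2 (1.5) and 3 (1.7): 1.66.
(b) the nearest-rank method: rank 2 → 1.5.
|1.66 − 1.5| = 0.16.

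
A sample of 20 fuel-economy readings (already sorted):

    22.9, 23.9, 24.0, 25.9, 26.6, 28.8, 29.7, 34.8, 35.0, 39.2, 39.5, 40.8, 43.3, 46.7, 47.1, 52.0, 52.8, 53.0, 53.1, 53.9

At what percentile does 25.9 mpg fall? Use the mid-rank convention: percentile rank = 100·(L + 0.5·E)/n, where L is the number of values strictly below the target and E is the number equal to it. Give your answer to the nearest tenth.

Count below 25.9: L = 3; count equal: E = 1; n = 20.
Percentile rank = 100·(3 + 0.5·1)/20 = 100·3.5/20 = 17.5.

17.5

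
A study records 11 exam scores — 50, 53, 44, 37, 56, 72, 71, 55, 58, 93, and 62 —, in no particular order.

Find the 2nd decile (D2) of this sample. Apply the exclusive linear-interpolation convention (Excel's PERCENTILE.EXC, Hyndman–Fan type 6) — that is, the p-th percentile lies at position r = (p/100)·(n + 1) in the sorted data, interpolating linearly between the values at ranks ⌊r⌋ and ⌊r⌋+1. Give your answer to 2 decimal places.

Sorted: 37, 44, 50, 53, 55, 56, 58, 62, 71, 72, 93.
n = 11.
r = (20/100)·(11 + 1) = 2.4.
Rank 2 is 44 and rank 3 is 50.
Interpolate: 44 + 0.4·(50 − 44) = 44 + 0.4·6 = 46.4.

46.40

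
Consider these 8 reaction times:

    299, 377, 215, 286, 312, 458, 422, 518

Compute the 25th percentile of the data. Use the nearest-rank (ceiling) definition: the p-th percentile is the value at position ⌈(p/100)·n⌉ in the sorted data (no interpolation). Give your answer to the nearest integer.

286

Sorted: 215, 286, 299, 312, 377, 422, 458, 518.
n = 8.
Position = ⌈25/100 · 8⌉ = ⌈2⌉ = 2.
The value at rank 2 is 286.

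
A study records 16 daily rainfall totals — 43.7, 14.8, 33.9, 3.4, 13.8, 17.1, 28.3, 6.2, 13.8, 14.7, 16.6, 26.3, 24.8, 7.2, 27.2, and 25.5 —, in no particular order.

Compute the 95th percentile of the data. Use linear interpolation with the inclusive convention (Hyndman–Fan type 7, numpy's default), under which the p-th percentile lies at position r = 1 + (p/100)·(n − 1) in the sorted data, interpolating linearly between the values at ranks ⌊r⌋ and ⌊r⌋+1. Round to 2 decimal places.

36.35

Sorted: 3.4, 6.2, 7.2, 13.8, 13.8, 14.7, 14.8, 16.6, 17.1, 24.8, 25.5, 26.3, 27.2, 28.3, 33.9, 43.7.
n = 16.
r = 1 + (95/100)·(16 − 1) = 1 + 14.25 = 15.25.
Rank 15 is 33.9 and rank 16 is 43.7.
Interpolate: 33.9 + 0.25·(43.7 − 33.9) = 33.9 + 0.25·9.8 = 36.35.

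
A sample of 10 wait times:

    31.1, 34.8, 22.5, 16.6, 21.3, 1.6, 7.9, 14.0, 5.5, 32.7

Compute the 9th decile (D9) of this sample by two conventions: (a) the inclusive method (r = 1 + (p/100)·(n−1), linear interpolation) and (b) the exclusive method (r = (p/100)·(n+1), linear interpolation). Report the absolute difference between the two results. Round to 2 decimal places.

Sorted: 1.6, 5.5, 7.9, 14.0, 16.6, 21.3, 22.5, 31.1, 32.7, 34.8.
n = 10.
(a) r = 9.1; between ranks 9 (32.7) and 10 (34.8): 32.91.
(b) r = 9.9; between ranks 9 (32.7) and 10 (34.8): 34.59.
|32.91 − 34.59| = 1.68.

1.68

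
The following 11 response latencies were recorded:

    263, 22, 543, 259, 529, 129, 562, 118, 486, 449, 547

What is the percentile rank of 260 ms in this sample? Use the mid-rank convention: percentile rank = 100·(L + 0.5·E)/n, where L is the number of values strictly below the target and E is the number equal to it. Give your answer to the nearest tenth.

36.4

Sorted: 22, 118, 129, 259, 263, 449, 486, 529, 543, 547, 562.
Count below 260: L = 4; count equal: E = 0; n = 11.
Percentile rank = 100·(4 + 0.5·0)/11 = 100·4/11 = 36.36.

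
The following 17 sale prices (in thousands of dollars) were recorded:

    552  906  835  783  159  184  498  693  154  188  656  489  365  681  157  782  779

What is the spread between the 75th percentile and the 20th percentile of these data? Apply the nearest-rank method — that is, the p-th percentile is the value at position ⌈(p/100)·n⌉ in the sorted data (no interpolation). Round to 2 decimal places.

595.00

Sorted: 154, 157, 159, 184, 188, 365, 489, 498, 552, 656, 681, 693, 779, 782, 783, 835, 906.
n = 17.
P20: rank ⌈20/100·17⌉ = 4 → 184.
P75: rank ⌈75/100·17⌉ = 13 → 779.
Difference: 779 − 184 = 595.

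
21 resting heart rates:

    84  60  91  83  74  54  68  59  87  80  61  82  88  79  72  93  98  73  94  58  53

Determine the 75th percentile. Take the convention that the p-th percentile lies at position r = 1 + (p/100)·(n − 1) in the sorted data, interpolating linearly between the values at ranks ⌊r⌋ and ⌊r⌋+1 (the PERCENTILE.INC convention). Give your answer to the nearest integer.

Sorted: 53, 54, 58, 59, 60, 61, 68, 72, 73, 74, 79, 80, 82, 83, 84, 87, 88, 91, 93, 94, 98.
n = 21.
r = 1 + (75/100)·(21 − 1) = 1 + 15 = 16.
r is an integer, so P75 is the value at rank 16: 87.

87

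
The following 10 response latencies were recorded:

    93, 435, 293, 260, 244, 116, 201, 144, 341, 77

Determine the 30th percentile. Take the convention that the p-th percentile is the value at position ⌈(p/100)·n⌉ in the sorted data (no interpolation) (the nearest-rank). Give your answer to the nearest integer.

116

Sorted: 77, 93, 116, 144, 201, 244, 260, 293, 341, 435.
n = 10.
Position = ⌈30/100 · 10⌉ = ⌈3⌉ = 3.
The value at rank 3 is 116.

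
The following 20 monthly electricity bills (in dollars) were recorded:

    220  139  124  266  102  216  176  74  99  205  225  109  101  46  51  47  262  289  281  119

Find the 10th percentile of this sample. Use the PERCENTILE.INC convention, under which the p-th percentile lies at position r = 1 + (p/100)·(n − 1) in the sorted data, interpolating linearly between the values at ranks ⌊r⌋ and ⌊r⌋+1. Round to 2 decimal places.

Sorted: 46, 47, 51, 74, 99, 101, 102, 109, 119, 124, 139, 176, 205, 216, 220, 225, 262, 266, 281, 289.
n = 20.
r = 1 + (10/100)·(20 − 1) = 1 + 1.9 = 2.9.
Rank 2 is 47 and rank 3 is 51.
Interpolate: 47 + 0.9·(51 − 47) = 47 + 0.9·4 = 50.6.

50.60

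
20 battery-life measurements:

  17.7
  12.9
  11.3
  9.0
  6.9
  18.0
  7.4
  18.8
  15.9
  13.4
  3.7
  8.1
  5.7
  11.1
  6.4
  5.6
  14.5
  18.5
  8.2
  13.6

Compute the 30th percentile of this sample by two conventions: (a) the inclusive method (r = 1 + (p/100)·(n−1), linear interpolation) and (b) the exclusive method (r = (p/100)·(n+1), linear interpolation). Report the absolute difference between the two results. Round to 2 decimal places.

0.28

Sorted: 3.7, 5.6, 5.7, 6.4, 6.9, 7.4, 8.1, 8.2, 9.0, 11.1, 11.3, 12.9, 13.4, 13.6, 14.5, 15.9, 17.7, 18.0, 18.5, 18.8.
n = 20.
(a) r = 6.7; between ranks 6 (7.4) and 7 (8.1): 7.89.
(b) r = 6.3; between ranks 6 (7.4) and 7 (8.1): 7.61.
|7.89 − 7.61| = 0.28.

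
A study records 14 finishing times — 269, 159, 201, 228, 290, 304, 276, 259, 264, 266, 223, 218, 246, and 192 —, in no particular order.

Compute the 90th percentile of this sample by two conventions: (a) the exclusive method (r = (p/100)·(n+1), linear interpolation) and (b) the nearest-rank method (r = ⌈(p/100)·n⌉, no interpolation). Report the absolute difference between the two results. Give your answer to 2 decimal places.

7.00

Sorted: 159, 192, 201, 218, 223, 228, 246, 259, 264, 266, 269, 276, 290, 304.
n = 14.
(a) r = 13.5; between ranks 13 (290) and 14 (304): 297.
(b) the nearest-rank method: rank 13 → 290.
|297 − 290| = 7.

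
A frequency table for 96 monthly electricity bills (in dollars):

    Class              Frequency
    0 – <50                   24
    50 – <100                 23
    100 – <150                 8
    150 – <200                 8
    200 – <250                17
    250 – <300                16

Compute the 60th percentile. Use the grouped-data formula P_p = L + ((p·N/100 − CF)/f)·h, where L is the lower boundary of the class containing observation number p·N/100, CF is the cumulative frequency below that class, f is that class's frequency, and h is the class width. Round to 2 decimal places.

166.25

N = 96; target position k = 60/100 · 96 = 57.6.
Cumulative frequencies: 24, 47, 55, 63, 80, 96.
Observation 57.6 falls in the class 150 – <200.
L = 150, CF = 55, f = 8, h = 50.
P60 = 150 + ((57.6 − 55)/8)·50 = 150 + 16.25 = 166.25.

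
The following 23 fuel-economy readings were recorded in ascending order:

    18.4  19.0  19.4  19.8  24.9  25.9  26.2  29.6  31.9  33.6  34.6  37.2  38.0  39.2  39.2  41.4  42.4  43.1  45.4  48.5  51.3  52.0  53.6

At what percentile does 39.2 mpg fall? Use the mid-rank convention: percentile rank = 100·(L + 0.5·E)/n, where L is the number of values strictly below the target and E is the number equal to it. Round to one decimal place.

60.9

Count below 39.2: L = 13; count equal: E = 2; n = 23.
Percentile rank = 100·(13 + 0.5·2)/23 = 100·14/23 = 60.87.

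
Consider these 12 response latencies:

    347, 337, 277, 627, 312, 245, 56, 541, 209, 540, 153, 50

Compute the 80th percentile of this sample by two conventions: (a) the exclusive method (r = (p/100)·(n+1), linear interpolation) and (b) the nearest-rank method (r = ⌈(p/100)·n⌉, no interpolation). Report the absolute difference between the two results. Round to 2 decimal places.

Sorted: 50, 56, 153, 209, 245, 277, 312, 337, 347, 540, 541, 627.
n = 12.
(a) r = 10.4; between ranks 10 (540) and 11 (541): 540.4.
(b) the nearest-rank method: rank 10 → 540.
|540.4 − 540| = 0.4.

0.40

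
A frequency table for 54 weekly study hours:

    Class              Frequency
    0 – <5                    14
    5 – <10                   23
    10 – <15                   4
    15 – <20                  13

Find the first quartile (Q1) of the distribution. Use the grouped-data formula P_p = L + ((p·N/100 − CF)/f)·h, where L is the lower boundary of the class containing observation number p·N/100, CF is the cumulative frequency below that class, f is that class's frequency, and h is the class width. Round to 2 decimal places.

N = 54; target position k = 25/100 · 54 = 13.5.
Cumulative frequencies: 14, 37, 41, 54.
Observation 13.5 falls in the class 0 – <5.
L = 0, CF = 0, f = 14, h = 5.
P25 = 0 + ((13.5 − 0)/14)·5 = 0 + 4.82143 = 4.82143.

4.82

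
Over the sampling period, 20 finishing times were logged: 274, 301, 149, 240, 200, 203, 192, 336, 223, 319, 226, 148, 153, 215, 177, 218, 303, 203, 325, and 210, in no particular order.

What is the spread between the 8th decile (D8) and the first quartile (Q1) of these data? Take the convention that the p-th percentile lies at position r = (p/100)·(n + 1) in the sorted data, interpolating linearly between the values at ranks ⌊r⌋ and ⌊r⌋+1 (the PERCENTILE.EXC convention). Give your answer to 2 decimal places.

Sorted: 148, 149, 153, 177, 192, 200, 203, 203, 210, 215, 218, 223, 226, 240, 274, 301, 303, 319, 325, 336.
n = 20.
P25: r = 5.25; ranks 5–6 are 192, 200; interpolating gives 194.
P80: r = 16.8; ranks 16–17 are 301, 303; interpolating gives 302.6.
Difference: 302.6 − 194 = 108.6.

108.60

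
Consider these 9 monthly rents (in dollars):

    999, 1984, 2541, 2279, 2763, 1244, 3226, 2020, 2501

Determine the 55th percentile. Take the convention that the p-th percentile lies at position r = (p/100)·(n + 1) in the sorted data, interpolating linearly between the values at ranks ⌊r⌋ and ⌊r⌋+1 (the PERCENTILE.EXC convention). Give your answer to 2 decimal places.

Sorted: 999, 1244, 1984, 2020, 2279, 2501, 2541, 2763, 3226.
n = 9.
r = (55/100)·(9 + 1) = 5.5.
Rank 5 is 2279 and rank 6 is 2501.
Interpolate: 2279 + 0.5·(2501 − 2279) = 2279 + 0.5·222 = 2390.

2390.00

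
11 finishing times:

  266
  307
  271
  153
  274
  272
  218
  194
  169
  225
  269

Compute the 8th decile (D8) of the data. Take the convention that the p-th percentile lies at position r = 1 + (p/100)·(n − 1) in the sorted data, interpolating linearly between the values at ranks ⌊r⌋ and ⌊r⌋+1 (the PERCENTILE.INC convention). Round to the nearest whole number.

Sorted: 153, 169, 194, 218, 225, 266, 269, 271, 272, 274, 307.
n = 11.
r = 1 + (80/100)·(11 − 1) = 1 + 8 = 9.
r is an integer, so P80 is the value at rank 9: 272.

272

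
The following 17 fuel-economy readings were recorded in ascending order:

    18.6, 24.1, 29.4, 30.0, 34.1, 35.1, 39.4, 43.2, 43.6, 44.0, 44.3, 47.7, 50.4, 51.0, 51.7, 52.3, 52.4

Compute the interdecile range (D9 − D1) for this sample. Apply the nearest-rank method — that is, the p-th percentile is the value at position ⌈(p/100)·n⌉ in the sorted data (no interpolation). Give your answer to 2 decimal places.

n = 17.
P10: rank ⌈10/100·17⌉ = 2 → 24.1.
P90: rank ⌈90/100·17⌉ = 16 → 52.3.
Difference: 52.3 − 24.1 = 28.2.

28.20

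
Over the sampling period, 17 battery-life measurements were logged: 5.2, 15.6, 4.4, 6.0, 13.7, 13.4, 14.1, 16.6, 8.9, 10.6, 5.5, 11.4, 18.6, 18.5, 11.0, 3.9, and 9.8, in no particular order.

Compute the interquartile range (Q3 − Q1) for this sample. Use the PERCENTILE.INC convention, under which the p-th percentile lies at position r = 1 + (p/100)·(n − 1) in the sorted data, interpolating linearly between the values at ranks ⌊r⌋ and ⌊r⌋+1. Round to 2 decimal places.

Sorted: 3.9, 4.4, 5.2, 5.5, 6.0, 8.9, 9.8, 10.6, 11.0, 11.4, 13.4, 13.7, 14.1, 15.6, 16.6, 18.5, 18.6.
n = 17.
P25: r = 5 (integer) → 6.
P75: r = 13 (integer) → 14.1.
Difference: 14.1 − 6 = 8.1.

8.10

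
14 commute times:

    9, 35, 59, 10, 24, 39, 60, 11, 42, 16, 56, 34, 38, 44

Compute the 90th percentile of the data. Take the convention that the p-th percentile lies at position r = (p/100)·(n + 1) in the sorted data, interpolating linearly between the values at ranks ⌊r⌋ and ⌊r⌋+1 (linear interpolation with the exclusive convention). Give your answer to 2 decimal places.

Sorted: 9, 10, 11, 16, 24, 34, 35, 38, 39, 42, 44, 56, 59, 60.
n = 14.
r = (90/100)·(14 + 1) = 13.5.
Rank 13 is 59 and rank 14 is 60.
Interpolate: 59 + 0.5·(60 − 59) = 59 + 0.5·1 = 59.5.

59.50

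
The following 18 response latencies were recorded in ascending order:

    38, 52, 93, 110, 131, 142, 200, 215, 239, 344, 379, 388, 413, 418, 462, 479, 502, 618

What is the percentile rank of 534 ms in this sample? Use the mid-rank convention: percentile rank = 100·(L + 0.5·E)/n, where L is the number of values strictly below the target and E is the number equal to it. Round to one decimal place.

94.4

Count below 534: L = 17; count equal: E = 0; n = 18.
Percentile rank = 100·(17 + 0.5·0)/18 = 100·17/18 = 94.44.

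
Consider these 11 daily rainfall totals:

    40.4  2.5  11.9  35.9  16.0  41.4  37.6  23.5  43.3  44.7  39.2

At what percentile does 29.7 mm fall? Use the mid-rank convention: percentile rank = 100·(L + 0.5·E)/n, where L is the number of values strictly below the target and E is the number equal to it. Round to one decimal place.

36.4

Sorted: 2.5, 11.9, 16.0, 23.5, 35.9, 37.6, 39.2, 40.4, 41.4, 43.3, 44.7.
Count below 29.7: L = 4; count equal: E = 0; n = 11.
Percentile rank = 100·(4 + 0.5·0)/11 = 100·4/11 = 36.36.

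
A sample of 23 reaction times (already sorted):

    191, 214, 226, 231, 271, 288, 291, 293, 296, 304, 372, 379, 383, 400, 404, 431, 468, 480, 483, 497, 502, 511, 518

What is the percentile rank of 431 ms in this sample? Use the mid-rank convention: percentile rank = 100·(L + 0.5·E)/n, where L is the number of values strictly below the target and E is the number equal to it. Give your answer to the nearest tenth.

67.4

Count below 431: L = 15; count equal: E = 1; n = 23.
Percentile rank = 100·(15 + 0.5·1)/23 = 100·15.5/23 = 67.39.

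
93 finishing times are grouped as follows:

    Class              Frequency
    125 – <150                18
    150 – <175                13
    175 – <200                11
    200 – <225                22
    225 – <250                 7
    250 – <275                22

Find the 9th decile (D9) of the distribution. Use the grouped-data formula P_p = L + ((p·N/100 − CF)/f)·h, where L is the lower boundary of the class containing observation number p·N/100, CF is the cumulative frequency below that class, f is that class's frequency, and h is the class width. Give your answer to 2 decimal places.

264.43

N = 93; target position k = 90/100 · 93 = 83.7.
Cumulative frequencies: 18, 31, 42, 64, 71, 93.
Observation 83.7 falls in the class 250 – <275.
L = 250, CF = 71, f = 22, h = 25.
P90 = 250 + ((83.7 − 71)/22)·25 = 250 + 14.4318 = 264.432.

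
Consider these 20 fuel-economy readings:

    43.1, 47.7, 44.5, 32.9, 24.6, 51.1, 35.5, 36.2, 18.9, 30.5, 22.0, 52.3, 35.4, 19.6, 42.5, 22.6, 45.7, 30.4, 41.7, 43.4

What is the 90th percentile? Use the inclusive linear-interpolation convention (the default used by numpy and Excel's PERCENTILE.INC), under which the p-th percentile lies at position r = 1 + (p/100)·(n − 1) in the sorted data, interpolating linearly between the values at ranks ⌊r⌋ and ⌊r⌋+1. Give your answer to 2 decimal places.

48.04

Sorted: 18.9, 19.6, 22.0, 22.6, 24.6, 30.4, 30.5, 32.9, 35.4, 35.5, 36.2, 41.7, 42.5, 43.1, 43.4, 44.5, 45.7, 47.7, 51.1, 52.3.
n = 20.
r = 1 + (90/100)·(20 − 1) = 1 + 17.1 = 18.1.
Rank 18 is 47.7 and rank 19 is 51.1.
Interpolate: 47.7 + 0.1·(51.1 − 47.7) = 47.7 + 0.1·3.4 = 48.04.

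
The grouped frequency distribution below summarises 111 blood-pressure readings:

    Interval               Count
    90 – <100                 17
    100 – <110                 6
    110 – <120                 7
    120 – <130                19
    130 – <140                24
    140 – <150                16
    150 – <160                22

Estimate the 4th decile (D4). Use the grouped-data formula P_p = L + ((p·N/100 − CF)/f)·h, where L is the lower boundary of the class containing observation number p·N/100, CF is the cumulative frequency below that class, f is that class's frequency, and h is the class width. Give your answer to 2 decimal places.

N = 111; target position k = 40/100 · 111 = 44.4.
Cumulative frequencies: 17, 23, 30, 49, 73, 89, 111.
Observation 44.4 falls in the class 120 – <130.
L = 120, CF = 30, f = 19, h = 10.
P40 = 120 + ((44.4 − 30)/19)·10 = 120 + 7.57895 = 127.579.

127.58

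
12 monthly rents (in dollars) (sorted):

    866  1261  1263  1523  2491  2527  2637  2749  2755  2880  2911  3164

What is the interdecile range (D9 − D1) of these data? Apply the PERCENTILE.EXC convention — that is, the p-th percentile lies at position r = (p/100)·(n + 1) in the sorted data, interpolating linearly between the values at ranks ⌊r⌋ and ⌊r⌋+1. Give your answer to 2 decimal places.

n = 12.
P10: r = 1.3; ranks 1–2 are 866, 1261; interpolating gives 984.5.
P90: r = 11.7; ranks 11–12 are 2911, 3164; interpolating gives 3088.1.
Difference: 3088.1 − 984.5 = 2103.6.

2103.60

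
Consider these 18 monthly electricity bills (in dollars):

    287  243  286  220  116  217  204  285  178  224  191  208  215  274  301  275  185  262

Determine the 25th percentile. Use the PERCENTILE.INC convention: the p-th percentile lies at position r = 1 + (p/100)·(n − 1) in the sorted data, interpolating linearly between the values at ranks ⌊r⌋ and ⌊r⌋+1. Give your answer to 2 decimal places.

Sorted: 116, 178, 185, 191, 204, 208, 215, 217, 220, 224, 243, 262, 274, 275, 285, 286, 287, 301.
n = 18.
r = 1 + (25/100)·(18 − 1) = 1 + 4.25 = 5.25.
Rank 5 is 204 and rank 6 is 208.
Interpolate: 204 + 0.25·(208 − 204) = 204 + 0.25·4 = 205.

205.00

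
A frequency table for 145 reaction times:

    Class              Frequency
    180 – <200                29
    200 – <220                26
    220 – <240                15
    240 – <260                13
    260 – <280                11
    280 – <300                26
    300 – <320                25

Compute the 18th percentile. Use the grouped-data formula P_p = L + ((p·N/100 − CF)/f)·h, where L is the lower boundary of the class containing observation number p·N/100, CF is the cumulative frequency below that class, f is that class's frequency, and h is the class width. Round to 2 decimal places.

198.00

N = 145; target position k = 18/100 · 145 = 26.1.
Cumulative frequencies: 29, 55, 70, 83, 94, 120, 145.
Observation 26.1 falls in the class 180 – <200.
L = 180, CF = 0, f = 29, h = 20.
P18 = 180 + ((26.1 − 0)/29)·20 = 180 + 18 = 198.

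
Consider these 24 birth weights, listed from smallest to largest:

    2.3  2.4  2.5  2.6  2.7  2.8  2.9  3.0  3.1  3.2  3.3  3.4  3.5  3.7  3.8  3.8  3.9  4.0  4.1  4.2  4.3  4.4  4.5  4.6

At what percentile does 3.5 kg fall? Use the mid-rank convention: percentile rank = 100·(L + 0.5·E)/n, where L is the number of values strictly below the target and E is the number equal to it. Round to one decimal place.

Count below 3.5: L = 12; count equal: E = 1; n = 24.
Percentile rank = 100·(12 + 0.5·1)/24 = 100·12.5/24 = 52.08.

52.1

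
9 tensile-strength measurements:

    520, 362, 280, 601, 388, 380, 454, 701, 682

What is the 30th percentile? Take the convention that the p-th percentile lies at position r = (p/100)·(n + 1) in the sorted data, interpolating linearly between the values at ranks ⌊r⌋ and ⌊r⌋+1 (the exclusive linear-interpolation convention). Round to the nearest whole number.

Sorted: 280, 362, 380, 388, 454, 520, 601, 682, 701.
n = 9.
r = (30/100)·(9 + 1) = 3.
r is an integer, so P30 is the value at rank 3: 380.

380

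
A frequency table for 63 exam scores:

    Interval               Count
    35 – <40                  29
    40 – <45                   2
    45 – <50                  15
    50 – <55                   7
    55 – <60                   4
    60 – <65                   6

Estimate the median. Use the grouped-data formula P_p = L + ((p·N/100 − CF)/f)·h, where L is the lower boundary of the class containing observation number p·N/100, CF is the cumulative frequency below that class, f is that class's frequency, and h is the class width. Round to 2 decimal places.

45.17

N = 63; target position k = 50/100 · 63 = 31.5.
Cumulative frequencies: 29, 31, 46, 53, 57, 63.
Observation 31.5 falls in the class 45 – <50.
L = 45, CF = 31, f = 15, h = 5.
P50 = 45 + ((31.5 − 31)/15)·5 = 45 + 0.166667 = 45.1667.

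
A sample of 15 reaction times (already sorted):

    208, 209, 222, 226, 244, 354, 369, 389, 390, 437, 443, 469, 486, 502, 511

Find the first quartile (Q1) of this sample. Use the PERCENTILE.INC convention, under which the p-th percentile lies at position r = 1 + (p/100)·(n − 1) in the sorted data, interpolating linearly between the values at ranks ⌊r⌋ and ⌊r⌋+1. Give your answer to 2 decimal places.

n = 15.
r = 1 + (25/100)·(15 − 1) = 1 + 3.5 = 4.5.
Rank 4 is 226 and rank 5 is 244.
Interpolate: 226 + 0.5·(244 − 226) = 226 + 0.5·18 = 235.

235.00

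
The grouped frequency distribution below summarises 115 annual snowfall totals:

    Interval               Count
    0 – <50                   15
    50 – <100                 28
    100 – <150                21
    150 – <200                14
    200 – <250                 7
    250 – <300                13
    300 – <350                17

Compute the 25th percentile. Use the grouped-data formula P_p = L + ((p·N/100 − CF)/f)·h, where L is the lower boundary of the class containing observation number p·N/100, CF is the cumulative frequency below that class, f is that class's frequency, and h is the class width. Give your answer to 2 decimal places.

N = 115; target position k = 25/100 · 115 = 28.75.
Cumulative frequencies: 15, 43, 64, 78, 85, 98, 115.
Observation 28.75 falls in the class 50 – <100.
L = 50, CF = 15, f = 28, h = 50.
P25 = 50 + ((28.75 − 15)/28)·50 = 50 + 24.5536 = 74.5536.

74.55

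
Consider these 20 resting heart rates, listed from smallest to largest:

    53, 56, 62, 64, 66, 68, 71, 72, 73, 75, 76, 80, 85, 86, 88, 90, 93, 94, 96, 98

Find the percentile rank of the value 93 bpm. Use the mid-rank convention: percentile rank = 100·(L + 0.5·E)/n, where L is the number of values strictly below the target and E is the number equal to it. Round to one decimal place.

Count below 93: L = 16; count equal: E = 1; n = 20.
Percentile rank = 100·(16 + 0.5·1)/20 = 100·16.5/20 = 82.5.

82.5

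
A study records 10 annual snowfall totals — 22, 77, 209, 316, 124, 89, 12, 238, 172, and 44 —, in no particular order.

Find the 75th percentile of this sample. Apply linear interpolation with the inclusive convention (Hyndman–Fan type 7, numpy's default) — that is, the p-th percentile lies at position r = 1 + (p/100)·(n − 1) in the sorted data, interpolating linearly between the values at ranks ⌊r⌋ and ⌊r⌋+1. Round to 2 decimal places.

199.75

Sorted: 12, 22, 44, 77, 89, 124, 172, 209, 238, 316.
n = 10.
r = 1 + (75/100)·(10 − 1) = 1 + 6.75 = 7.75.
Rank 7 is 172 and rank 8 is 209.
Interpolate: 172 + 0.75·(209 − 172) = 172 + 0.75·37 = 199.75.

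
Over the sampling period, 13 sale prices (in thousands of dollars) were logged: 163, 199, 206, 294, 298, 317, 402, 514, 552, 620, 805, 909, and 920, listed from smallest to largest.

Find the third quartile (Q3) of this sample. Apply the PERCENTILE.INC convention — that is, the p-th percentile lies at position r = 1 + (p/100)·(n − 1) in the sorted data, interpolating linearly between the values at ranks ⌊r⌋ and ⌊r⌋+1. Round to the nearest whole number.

620

n = 13.
r = 1 + (75/100)·(13 − 1) = 1 + 9 = 10.
r is an integer, so P75 is the value at rank 10: 620.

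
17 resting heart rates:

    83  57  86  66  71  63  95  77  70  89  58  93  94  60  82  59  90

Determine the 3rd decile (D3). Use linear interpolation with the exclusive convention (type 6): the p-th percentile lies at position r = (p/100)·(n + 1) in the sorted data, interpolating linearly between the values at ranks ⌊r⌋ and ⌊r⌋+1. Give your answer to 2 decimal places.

64.20

Sorted: 57, 58, 59, 60, 63, 66, 70, 71, 77, 82, 83, 86, 89, 90, 93, 94, 95.
n = 17.
r = (30/100)·(17 + 1) = 5.4.
Rank 5 is 63 and rank 6 is 66.
Interpolate: 63 + 0.4·(66 − 63) = 63 + 0.4·3 = 64.2.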